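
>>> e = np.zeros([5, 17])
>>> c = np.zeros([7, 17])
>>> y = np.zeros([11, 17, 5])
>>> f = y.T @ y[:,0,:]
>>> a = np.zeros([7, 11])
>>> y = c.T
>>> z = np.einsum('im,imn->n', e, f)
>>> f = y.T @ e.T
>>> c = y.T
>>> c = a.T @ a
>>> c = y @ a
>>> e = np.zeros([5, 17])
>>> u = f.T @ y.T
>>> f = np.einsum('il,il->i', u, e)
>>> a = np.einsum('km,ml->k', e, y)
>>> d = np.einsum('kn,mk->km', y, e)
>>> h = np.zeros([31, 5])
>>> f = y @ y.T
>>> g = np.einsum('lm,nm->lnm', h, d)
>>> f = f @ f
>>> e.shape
(5, 17)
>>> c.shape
(17, 11)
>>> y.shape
(17, 7)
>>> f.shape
(17, 17)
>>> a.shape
(5,)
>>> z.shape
(5,)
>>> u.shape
(5, 17)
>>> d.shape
(17, 5)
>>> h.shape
(31, 5)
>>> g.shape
(31, 17, 5)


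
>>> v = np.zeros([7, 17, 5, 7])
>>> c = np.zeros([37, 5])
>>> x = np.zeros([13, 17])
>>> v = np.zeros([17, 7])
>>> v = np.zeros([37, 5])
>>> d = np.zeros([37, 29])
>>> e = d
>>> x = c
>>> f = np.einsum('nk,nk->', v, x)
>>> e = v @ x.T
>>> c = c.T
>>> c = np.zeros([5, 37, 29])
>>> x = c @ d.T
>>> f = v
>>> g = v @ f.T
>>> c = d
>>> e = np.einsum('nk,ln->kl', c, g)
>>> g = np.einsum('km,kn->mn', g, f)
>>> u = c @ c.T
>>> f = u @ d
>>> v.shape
(37, 5)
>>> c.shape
(37, 29)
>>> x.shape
(5, 37, 37)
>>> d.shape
(37, 29)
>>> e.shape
(29, 37)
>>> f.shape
(37, 29)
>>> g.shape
(37, 5)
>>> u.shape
(37, 37)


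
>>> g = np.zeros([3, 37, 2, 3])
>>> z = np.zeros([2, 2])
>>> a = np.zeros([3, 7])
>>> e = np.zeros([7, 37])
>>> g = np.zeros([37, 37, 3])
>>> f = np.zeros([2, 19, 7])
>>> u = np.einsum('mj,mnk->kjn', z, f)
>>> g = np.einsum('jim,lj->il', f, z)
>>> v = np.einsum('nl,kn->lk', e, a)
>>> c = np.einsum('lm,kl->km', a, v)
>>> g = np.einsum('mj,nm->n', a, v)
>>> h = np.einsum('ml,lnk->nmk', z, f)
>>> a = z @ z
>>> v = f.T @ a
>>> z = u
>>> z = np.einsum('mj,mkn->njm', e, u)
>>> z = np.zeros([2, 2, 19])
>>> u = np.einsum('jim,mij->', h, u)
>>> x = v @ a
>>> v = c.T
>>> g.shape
(37,)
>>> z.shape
(2, 2, 19)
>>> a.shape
(2, 2)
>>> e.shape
(7, 37)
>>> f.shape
(2, 19, 7)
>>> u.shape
()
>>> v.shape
(7, 37)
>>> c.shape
(37, 7)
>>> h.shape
(19, 2, 7)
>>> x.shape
(7, 19, 2)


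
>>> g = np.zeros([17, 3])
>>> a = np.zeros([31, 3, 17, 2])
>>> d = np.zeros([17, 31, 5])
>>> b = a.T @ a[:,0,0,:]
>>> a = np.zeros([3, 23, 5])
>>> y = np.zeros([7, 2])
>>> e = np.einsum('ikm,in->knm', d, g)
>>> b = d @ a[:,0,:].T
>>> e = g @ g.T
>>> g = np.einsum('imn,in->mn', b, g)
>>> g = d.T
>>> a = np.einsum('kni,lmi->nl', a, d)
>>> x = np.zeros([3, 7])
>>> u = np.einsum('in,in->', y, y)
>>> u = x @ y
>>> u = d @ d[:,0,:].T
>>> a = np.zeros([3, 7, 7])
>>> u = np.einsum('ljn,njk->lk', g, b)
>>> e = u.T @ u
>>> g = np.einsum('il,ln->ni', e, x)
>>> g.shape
(7, 3)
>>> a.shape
(3, 7, 7)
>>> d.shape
(17, 31, 5)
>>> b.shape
(17, 31, 3)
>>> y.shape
(7, 2)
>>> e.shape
(3, 3)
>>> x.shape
(3, 7)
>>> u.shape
(5, 3)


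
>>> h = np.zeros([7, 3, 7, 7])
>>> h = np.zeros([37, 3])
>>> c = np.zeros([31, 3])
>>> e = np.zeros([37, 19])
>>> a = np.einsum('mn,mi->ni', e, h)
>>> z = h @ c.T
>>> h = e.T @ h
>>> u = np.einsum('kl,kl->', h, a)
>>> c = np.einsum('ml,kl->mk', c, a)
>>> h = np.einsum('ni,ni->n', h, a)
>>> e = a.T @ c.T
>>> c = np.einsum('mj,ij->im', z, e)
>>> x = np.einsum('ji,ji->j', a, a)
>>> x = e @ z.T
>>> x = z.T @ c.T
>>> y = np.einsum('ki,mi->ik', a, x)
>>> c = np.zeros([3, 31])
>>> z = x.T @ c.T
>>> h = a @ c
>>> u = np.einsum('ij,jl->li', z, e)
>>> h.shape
(19, 31)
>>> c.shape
(3, 31)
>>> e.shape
(3, 31)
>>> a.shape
(19, 3)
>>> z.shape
(3, 3)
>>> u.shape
(31, 3)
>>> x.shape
(31, 3)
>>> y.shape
(3, 19)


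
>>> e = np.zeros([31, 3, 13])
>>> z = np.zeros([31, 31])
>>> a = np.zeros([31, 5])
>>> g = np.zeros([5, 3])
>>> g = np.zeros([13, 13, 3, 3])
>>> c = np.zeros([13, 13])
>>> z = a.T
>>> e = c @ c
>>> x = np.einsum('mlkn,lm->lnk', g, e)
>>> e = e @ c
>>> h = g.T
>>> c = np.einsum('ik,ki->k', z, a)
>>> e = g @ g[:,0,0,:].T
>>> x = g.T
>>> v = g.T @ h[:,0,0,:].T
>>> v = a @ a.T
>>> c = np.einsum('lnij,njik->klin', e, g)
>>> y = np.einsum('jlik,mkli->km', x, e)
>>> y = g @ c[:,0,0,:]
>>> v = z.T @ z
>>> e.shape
(13, 13, 3, 13)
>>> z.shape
(5, 31)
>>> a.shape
(31, 5)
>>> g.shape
(13, 13, 3, 3)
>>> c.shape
(3, 13, 3, 13)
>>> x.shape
(3, 3, 13, 13)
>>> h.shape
(3, 3, 13, 13)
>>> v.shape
(31, 31)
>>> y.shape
(13, 13, 3, 13)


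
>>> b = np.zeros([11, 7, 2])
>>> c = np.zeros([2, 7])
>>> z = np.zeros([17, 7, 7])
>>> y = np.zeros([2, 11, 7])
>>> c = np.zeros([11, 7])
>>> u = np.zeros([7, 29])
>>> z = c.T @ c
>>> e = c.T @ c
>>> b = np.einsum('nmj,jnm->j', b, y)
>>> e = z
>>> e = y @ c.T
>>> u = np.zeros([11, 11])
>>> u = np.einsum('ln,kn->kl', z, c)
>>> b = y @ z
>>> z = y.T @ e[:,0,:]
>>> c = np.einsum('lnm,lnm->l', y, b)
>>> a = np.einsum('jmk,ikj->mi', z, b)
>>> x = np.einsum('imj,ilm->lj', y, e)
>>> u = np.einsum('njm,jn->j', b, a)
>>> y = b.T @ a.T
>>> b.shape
(2, 11, 7)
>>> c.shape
(2,)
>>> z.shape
(7, 11, 11)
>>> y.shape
(7, 11, 11)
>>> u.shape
(11,)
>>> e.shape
(2, 11, 11)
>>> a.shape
(11, 2)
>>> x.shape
(11, 7)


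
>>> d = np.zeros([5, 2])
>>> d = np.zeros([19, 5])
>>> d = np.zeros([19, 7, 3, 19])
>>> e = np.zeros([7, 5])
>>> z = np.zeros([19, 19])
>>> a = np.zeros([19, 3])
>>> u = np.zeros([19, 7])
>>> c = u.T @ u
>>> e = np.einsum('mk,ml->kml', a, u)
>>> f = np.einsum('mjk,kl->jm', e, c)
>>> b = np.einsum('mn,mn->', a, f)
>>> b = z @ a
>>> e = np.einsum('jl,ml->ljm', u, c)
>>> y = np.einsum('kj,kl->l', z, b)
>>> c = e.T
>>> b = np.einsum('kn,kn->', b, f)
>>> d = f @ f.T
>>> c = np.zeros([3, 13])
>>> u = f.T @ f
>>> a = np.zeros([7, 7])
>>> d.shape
(19, 19)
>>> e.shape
(7, 19, 7)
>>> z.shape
(19, 19)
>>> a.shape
(7, 7)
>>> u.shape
(3, 3)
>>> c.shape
(3, 13)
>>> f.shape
(19, 3)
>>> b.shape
()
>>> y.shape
(3,)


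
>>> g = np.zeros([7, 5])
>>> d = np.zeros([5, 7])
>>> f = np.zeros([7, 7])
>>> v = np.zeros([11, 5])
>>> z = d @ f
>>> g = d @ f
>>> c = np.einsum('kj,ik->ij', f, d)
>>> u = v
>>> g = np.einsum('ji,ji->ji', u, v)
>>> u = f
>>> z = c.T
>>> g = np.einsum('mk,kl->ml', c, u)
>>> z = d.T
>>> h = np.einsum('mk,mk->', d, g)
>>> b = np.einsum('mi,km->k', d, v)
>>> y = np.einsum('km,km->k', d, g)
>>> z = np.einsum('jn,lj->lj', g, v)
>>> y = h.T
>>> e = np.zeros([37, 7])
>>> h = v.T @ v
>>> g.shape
(5, 7)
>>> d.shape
(5, 7)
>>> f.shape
(7, 7)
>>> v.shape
(11, 5)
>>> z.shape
(11, 5)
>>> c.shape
(5, 7)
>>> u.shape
(7, 7)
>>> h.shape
(5, 5)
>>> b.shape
(11,)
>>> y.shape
()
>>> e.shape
(37, 7)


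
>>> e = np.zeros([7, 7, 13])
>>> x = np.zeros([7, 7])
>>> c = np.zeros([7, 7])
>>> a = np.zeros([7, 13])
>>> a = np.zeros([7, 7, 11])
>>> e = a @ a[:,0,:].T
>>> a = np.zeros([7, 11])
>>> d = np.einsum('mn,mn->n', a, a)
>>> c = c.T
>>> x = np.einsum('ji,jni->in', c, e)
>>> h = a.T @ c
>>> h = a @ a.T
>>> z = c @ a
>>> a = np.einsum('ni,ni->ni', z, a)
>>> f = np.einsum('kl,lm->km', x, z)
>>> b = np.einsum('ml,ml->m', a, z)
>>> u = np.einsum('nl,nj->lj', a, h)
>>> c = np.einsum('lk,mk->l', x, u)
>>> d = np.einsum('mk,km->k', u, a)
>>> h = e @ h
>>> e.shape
(7, 7, 7)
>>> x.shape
(7, 7)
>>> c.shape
(7,)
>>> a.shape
(7, 11)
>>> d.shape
(7,)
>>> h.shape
(7, 7, 7)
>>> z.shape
(7, 11)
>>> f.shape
(7, 11)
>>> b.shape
(7,)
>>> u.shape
(11, 7)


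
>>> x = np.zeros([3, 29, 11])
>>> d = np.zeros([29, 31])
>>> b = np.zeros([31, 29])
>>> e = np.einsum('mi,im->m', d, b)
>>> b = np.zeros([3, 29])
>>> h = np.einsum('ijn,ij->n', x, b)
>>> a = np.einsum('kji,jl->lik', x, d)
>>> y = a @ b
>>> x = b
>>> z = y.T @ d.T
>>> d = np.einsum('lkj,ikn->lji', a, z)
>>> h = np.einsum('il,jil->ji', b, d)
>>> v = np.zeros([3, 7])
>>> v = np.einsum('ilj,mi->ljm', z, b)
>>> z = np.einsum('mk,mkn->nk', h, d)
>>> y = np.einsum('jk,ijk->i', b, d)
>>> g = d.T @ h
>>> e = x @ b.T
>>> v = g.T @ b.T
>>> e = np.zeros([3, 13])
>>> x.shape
(3, 29)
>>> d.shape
(31, 3, 29)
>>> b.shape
(3, 29)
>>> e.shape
(3, 13)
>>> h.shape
(31, 3)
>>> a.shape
(31, 11, 3)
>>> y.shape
(31,)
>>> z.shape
(29, 3)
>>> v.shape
(3, 3, 3)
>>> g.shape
(29, 3, 3)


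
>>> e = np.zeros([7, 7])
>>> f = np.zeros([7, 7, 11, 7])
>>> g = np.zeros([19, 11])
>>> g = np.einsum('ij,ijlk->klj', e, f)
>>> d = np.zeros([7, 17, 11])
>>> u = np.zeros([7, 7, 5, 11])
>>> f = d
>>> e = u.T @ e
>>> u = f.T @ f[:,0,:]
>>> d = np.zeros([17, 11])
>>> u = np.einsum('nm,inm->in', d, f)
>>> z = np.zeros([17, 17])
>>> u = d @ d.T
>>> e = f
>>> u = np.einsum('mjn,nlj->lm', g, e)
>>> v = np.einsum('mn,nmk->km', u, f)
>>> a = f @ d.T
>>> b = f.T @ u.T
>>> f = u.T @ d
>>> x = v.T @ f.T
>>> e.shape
(7, 17, 11)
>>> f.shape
(7, 11)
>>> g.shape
(7, 11, 7)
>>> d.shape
(17, 11)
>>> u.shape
(17, 7)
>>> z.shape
(17, 17)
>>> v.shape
(11, 17)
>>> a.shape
(7, 17, 17)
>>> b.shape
(11, 17, 17)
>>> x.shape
(17, 7)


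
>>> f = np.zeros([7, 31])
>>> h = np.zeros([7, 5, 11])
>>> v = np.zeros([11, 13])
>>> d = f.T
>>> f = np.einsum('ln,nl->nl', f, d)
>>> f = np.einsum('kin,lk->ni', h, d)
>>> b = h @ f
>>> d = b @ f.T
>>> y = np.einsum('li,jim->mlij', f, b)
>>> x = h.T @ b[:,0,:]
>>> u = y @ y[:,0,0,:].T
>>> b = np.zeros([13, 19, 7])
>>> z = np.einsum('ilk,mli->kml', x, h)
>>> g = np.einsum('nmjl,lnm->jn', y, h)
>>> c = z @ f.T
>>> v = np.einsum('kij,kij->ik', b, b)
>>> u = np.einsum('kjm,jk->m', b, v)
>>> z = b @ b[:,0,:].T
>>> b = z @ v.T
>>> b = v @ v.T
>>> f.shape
(11, 5)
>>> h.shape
(7, 5, 11)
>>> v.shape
(19, 13)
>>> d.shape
(7, 5, 11)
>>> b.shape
(19, 19)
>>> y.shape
(5, 11, 5, 7)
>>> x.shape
(11, 5, 5)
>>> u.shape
(7,)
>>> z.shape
(13, 19, 13)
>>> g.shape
(5, 5)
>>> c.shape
(5, 7, 11)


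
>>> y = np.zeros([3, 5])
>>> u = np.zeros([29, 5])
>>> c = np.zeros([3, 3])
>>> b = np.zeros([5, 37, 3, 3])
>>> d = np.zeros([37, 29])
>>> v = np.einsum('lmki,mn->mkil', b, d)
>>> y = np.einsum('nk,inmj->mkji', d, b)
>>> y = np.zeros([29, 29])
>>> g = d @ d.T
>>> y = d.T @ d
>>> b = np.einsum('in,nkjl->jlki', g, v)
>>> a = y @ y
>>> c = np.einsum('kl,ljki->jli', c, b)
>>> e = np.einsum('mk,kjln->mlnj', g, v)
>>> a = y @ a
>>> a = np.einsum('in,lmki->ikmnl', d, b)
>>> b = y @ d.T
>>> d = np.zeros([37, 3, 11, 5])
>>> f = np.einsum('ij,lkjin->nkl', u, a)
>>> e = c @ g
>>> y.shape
(29, 29)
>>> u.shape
(29, 5)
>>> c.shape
(5, 3, 37)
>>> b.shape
(29, 37)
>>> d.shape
(37, 3, 11, 5)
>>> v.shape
(37, 3, 3, 5)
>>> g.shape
(37, 37)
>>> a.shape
(37, 3, 5, 29, 3)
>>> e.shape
(5, 3, 37)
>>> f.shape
(3, 3, 37)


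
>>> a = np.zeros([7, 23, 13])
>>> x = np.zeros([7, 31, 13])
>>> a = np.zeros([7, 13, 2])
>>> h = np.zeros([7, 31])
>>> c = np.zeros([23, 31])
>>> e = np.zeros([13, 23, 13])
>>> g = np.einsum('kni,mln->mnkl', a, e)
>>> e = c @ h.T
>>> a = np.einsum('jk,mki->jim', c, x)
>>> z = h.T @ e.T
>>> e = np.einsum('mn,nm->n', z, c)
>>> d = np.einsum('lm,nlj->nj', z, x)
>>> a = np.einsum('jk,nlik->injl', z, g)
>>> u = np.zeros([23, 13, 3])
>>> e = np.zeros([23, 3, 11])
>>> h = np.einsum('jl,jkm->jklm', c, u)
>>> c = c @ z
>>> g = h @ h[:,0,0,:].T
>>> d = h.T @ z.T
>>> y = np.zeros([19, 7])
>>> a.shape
(7, 13, 31, 13)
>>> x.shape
(7, 31, 13)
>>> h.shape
(23, 13, 31, 3)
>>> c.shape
(23, 23)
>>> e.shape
(23, 3, 11)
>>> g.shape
(23, 13, 31, 23)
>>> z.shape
(31, 23)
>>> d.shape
(3, 31, 13, 31)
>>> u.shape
(23, 13, 3)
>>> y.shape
(19, 7)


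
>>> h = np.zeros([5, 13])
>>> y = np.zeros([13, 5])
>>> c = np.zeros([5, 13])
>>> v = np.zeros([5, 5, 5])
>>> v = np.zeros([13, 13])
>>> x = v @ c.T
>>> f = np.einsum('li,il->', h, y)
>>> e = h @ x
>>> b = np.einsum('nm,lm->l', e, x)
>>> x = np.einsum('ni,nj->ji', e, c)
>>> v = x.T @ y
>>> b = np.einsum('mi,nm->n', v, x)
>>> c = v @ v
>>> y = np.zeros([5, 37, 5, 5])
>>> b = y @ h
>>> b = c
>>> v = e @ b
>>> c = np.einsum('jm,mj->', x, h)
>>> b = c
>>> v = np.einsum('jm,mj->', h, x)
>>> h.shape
(5, 13)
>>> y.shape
(5, 37, 5, 5)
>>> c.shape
()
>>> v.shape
()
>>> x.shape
(13, 5)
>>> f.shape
()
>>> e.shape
(5, 5)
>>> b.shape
()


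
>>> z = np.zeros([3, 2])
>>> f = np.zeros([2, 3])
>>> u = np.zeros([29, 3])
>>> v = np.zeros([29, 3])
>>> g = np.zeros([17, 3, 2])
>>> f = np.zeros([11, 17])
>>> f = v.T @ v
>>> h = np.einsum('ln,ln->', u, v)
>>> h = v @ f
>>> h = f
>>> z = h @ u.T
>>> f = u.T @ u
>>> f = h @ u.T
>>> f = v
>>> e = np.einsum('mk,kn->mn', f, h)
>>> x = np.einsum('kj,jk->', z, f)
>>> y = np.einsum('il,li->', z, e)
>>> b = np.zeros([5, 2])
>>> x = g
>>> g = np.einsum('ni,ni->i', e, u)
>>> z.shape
(3, 29)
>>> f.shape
(29, 3)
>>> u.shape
(29, 3)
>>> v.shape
(29, 3)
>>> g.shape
(3,)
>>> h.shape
(3, 3)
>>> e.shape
(29, 3)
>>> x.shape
(17, 3, 2)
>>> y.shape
()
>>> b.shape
(5, 2)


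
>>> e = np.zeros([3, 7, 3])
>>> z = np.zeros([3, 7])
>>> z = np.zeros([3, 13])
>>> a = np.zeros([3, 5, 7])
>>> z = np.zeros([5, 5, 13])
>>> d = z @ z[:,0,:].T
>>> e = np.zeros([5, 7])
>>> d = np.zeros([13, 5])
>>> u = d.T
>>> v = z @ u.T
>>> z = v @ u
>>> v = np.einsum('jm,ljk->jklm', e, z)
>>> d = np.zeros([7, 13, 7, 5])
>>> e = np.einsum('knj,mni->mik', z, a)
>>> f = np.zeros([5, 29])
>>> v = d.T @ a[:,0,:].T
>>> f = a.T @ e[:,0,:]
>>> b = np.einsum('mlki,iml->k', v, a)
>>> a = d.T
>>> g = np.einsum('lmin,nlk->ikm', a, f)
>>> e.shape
(3, 7, 5)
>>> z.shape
(5, 5, 13)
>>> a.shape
(5, 7, 13, 7)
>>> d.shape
(7, 13, 7, 5)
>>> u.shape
(5, 13)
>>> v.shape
(5, 7, 13, 3)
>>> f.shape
(7, 5, 5)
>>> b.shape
(13,)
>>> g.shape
(13, 5, 7)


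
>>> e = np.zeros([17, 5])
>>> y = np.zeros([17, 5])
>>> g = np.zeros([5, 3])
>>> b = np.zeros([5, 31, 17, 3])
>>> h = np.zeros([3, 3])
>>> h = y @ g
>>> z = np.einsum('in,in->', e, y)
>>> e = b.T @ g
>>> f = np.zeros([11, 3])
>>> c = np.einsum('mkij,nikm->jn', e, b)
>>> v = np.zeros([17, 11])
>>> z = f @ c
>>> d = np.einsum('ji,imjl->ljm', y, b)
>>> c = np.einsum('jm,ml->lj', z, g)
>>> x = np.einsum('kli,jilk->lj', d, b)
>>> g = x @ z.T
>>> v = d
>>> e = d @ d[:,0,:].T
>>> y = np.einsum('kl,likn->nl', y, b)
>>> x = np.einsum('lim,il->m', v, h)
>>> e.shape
(3, 17, 3)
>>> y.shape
(3, 5)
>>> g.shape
(17, 11)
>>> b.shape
(5, 31, 17, 3)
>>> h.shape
(17, 3)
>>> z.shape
(11, 5)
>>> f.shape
(11, 3)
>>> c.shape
(3, 11)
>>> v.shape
(3, 17, 31)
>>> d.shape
(3, 17, 31)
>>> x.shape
(31,)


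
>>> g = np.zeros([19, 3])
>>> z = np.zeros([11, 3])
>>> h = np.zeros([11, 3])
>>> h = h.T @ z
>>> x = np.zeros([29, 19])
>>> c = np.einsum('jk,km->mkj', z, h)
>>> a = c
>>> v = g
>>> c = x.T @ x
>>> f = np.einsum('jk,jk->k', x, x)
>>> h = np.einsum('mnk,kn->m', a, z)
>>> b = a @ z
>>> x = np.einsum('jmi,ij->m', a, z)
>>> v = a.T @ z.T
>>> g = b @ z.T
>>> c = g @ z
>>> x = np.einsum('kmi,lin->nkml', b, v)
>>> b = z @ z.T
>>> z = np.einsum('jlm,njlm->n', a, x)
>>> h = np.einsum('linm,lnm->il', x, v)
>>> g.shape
(3, 3, 11)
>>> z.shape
(11,)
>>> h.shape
(3, 11)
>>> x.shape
(11, 3, 3, 11)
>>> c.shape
(3, 3, 3)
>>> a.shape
(3, 3, 11)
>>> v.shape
(11, 3, 11)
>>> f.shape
(19,)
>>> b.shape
(11, 11)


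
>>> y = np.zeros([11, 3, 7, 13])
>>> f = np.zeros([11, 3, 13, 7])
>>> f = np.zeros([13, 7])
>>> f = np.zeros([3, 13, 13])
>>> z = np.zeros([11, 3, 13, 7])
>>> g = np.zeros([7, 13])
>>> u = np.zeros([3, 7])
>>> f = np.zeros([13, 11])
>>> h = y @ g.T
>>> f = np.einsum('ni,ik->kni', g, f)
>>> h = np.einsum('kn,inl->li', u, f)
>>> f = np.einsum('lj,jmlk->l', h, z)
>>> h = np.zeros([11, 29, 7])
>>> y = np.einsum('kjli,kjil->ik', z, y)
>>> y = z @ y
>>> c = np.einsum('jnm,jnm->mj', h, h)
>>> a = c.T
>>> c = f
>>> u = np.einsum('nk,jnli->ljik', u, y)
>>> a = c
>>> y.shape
(11, 3, 13, 11)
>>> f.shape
(13,)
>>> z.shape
(11, 3, 13, 7)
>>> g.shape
(7, 13)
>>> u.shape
(13, 11, 11, 7)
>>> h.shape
(11, 29, 7)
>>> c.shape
(13,)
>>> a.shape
(13,)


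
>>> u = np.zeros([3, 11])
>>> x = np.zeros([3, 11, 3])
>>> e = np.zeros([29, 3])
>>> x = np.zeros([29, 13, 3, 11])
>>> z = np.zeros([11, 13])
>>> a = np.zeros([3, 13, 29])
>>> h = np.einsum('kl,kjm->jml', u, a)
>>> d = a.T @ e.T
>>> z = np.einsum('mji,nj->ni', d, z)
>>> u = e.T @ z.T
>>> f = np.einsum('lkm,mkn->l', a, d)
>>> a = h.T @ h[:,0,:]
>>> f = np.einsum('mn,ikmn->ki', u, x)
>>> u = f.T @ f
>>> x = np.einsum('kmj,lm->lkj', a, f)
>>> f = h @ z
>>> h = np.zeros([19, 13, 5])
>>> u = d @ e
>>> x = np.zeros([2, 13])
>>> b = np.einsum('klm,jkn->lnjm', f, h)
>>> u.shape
(29, 13, 3)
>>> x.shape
(2, 13)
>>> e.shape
(29, 3)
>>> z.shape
(11, 29)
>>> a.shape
(11, 29, 11)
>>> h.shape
(19, 13, 5)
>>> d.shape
(29, 13, 29)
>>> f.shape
(13, 29, 29)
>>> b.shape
(29, 5, 19, 29)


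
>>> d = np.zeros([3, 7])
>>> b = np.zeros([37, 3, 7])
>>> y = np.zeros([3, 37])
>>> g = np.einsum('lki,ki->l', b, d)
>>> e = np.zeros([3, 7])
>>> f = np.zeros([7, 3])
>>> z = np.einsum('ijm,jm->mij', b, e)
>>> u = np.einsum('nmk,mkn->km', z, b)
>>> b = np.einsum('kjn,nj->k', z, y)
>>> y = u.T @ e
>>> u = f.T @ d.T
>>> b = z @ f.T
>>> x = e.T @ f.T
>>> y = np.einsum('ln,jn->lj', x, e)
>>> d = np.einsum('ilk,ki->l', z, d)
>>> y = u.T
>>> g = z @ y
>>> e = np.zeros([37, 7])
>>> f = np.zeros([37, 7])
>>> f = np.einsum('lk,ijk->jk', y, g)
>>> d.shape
(37,)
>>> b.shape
(7, 37, 7)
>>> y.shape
(3, 3)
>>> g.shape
(7, 37, 3)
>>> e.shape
(37, 7)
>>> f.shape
(37, 3)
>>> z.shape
(7, 37, 3)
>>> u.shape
(3, 3)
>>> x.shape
(7, 7)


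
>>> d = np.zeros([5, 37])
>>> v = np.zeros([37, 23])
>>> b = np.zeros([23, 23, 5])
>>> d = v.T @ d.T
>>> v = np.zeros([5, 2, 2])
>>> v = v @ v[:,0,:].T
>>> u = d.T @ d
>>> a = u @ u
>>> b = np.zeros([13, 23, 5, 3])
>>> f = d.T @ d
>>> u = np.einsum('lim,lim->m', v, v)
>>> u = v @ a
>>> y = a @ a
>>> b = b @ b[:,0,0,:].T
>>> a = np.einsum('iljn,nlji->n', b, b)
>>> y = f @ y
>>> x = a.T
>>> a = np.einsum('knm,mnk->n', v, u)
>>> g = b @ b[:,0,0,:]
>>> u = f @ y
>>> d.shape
(23, 5)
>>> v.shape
(5, 2, 5)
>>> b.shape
(13, 23, 5, 13)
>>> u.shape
(5, 5)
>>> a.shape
(2,)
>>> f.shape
(5, 5)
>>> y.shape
(5, 5)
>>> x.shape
(13,)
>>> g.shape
(13, 23, 5, 13)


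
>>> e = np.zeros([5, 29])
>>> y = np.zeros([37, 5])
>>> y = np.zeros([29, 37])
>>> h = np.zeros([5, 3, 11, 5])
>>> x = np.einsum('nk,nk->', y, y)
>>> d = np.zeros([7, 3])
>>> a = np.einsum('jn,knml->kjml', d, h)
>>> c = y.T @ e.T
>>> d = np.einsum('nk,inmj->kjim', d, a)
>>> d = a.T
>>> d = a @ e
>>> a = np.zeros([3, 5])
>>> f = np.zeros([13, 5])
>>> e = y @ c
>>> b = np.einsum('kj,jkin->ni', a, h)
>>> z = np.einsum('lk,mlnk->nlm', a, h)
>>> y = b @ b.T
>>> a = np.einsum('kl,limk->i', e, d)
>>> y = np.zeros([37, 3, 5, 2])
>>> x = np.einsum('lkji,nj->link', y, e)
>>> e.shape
(29, 5)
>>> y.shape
(37, 3, 5, 2)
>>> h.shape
(5, 3, 11, 5)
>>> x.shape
(37, 2, 29, 3)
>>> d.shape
(5, 7, 11, 29)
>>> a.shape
(7,)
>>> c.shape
(37, 5)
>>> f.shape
(13, 5)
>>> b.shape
(5, 11)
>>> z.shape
(11, 3, 5)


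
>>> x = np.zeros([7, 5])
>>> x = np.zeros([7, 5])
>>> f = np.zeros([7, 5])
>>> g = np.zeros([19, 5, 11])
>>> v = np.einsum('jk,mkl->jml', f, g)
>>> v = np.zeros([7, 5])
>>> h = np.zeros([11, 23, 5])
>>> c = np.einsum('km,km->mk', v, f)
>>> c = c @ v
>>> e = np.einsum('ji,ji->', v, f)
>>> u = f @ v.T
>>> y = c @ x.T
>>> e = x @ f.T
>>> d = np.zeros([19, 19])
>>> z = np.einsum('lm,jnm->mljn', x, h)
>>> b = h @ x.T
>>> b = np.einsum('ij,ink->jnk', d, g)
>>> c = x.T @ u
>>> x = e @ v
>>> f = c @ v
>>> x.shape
(7, 5)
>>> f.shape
(5, 5)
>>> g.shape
(19, 5, 11)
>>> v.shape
(7, 5)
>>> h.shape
(11, 23, 5)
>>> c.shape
(5, 7)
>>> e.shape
(7, 7)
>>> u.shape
(7, 7)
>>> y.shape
(5, 7)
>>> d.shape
(19, 19)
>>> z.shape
(5, 7, 11, 23)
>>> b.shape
(19, 5, 11)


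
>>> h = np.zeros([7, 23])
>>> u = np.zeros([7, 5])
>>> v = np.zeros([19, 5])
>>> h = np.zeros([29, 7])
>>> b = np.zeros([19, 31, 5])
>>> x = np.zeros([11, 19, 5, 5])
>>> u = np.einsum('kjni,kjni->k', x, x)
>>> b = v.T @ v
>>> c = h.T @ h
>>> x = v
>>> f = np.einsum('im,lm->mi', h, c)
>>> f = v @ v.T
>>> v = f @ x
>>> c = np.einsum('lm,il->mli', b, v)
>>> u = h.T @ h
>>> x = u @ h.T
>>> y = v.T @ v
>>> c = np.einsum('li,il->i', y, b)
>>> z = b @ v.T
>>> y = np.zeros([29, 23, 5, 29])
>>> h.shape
(29, 7)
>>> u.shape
(7, 7)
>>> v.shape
(19, 5)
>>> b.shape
(5, 5)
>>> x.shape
(7, 29)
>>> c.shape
(5,)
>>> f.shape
(19, 19)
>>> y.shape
(29, 23, 5, 29)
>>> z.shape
(5, 19)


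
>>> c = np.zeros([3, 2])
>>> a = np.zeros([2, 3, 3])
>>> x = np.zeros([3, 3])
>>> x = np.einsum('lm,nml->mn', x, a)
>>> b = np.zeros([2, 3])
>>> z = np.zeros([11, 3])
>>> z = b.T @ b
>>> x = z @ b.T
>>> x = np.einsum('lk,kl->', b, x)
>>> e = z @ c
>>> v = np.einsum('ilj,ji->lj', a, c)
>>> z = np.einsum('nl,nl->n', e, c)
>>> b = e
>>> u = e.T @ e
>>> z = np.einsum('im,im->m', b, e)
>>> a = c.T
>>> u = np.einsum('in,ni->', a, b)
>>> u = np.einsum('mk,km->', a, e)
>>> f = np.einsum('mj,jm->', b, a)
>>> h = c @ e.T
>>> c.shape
(3, 2)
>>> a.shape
(2, 3)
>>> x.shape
()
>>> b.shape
(3, 2)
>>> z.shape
(2,)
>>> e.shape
(3, 2)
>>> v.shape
(3, 3)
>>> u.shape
()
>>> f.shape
()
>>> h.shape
(3, 3)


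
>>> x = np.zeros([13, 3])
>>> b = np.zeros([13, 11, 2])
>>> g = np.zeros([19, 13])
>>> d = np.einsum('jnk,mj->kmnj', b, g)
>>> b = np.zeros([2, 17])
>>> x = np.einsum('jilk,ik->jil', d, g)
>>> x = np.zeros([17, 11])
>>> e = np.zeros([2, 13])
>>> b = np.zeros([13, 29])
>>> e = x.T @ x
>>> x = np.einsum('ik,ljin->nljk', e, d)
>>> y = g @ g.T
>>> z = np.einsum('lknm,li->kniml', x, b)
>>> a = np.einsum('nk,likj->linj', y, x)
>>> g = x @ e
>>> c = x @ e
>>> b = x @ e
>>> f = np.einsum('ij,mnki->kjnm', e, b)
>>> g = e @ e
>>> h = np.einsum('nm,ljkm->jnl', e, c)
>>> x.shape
(13, 2, 19, 11)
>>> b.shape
(13, 2, 19, 11)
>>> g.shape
(11, 11)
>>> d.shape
(2, 19, 11, 13)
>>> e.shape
(11, 11)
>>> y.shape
(19, 19)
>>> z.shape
(2, 19, 29, 11, 13)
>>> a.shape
(13, 2, 19, 11)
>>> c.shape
(13, 2, 19, 11)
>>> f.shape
(19, 11, 2, 13)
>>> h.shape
(2, 11, 13)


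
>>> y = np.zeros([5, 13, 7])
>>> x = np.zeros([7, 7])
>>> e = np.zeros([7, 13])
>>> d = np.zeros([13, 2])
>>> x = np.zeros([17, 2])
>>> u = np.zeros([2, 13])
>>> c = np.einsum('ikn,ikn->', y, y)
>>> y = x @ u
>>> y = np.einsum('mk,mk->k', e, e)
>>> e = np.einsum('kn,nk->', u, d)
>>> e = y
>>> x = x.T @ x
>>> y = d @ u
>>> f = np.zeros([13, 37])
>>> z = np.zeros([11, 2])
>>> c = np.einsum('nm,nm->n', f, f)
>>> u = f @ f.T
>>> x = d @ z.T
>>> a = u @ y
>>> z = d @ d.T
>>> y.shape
(13, 13)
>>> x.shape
(13, 11)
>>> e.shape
(13,)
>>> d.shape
(13, 2)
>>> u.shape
(13, 13)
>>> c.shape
(13,)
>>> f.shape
(13, 37)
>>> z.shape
(13, 13)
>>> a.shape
(13, 13)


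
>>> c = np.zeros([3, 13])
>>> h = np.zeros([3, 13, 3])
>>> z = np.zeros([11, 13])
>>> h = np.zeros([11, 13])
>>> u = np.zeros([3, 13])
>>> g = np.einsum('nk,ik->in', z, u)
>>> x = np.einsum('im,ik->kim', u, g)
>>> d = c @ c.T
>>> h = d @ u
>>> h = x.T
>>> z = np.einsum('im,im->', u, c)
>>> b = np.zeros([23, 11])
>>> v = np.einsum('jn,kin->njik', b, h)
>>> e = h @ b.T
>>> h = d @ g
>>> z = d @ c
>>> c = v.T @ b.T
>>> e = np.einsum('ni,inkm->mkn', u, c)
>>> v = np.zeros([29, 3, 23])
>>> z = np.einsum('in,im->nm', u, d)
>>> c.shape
(13, 3, 23, 23)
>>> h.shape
(3, 11)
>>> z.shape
(13, 3)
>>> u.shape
(3, 13)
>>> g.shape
(3, 11)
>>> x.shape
(11, 3, 13)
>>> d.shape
(3, 3)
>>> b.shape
(23, 11)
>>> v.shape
(29, 3, 23)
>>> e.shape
(23, 23, 3)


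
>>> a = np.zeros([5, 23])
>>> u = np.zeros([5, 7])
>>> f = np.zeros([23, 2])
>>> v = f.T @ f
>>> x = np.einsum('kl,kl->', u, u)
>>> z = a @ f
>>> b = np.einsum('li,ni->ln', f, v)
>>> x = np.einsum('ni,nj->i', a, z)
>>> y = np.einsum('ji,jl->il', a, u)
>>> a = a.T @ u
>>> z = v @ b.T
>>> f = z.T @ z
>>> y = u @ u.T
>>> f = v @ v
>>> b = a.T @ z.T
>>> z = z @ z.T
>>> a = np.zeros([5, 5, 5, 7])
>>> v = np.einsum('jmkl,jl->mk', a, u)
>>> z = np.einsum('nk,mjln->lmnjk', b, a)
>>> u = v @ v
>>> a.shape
(5, 5, 5, 7)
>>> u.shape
(5, 5)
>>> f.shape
(2, 2)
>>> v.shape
(5, 5)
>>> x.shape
(23,)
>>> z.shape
(5, 5, 7, 5, 2)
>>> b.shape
(7, 2)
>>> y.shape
(5, 5)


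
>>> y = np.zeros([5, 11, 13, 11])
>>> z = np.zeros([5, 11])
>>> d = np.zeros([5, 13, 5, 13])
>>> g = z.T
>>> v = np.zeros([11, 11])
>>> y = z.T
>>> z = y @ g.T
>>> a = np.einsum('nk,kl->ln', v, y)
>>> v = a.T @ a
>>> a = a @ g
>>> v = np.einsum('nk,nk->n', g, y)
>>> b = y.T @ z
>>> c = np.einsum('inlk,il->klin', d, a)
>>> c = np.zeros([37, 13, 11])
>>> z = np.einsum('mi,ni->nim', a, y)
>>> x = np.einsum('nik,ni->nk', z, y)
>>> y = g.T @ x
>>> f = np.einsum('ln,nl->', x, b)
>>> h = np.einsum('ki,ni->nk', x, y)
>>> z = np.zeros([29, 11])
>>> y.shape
(5, 5)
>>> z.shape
(29, 11)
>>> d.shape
(5, 13, 5, 13)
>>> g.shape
(11, 5)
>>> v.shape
(11,)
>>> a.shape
(5, 5)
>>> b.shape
(5, 11)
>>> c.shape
(37, 13, 11)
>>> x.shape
(11, 5)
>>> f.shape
()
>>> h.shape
(5, 11)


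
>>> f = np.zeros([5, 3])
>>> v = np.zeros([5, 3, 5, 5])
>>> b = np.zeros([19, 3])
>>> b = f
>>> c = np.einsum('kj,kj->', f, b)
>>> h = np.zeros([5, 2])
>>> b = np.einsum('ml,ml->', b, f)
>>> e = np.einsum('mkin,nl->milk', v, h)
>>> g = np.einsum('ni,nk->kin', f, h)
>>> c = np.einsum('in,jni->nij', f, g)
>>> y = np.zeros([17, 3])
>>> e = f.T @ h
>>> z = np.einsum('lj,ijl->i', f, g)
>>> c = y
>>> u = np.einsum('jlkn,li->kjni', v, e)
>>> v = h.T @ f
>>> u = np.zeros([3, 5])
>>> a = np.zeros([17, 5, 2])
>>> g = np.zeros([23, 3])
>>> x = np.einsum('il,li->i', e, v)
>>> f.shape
(5, 3)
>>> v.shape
(2, 3)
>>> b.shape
()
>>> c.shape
(17, 3)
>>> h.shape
(5, 2)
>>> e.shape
(3, 2)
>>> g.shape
(23, 3)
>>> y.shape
(17, 3)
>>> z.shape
(2,)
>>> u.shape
(3, 5)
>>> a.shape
(17, 5, 2)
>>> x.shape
(3,)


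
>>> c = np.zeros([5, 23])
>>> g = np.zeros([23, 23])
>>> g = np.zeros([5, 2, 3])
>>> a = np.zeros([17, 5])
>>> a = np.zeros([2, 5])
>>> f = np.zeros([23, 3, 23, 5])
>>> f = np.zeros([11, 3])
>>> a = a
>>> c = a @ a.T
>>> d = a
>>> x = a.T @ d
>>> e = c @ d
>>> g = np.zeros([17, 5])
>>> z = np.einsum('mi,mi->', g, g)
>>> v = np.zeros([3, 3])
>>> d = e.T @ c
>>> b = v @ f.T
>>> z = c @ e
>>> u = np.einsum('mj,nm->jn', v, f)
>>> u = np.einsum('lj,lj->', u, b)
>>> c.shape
(2, 2)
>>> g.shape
(17, 5)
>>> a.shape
(2, 5)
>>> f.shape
(11, 3)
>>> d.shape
(5, 2)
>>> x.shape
(5, 5)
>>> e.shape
(2, 5)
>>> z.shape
(2, 5)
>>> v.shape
(3, 3)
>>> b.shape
(3, 11)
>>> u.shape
()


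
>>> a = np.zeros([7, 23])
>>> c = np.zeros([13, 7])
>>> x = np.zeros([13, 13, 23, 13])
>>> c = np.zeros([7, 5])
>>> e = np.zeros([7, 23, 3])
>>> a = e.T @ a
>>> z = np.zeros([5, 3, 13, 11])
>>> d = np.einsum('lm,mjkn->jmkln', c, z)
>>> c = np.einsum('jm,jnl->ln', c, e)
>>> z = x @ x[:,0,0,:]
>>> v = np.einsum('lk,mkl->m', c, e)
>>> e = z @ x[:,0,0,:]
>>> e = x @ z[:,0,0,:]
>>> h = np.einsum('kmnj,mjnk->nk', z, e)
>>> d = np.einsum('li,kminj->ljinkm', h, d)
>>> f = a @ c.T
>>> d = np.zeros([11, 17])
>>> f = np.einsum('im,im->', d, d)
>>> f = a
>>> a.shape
(3, 23, 23)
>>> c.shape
(3, 23)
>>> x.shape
(13, 13, 23, 13)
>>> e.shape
(13, 13, 23, 13)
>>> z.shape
(13, 13, 23, 13)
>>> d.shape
(11, 17)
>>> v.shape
(7,)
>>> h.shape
(23, 13)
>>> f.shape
(3, 23, 23)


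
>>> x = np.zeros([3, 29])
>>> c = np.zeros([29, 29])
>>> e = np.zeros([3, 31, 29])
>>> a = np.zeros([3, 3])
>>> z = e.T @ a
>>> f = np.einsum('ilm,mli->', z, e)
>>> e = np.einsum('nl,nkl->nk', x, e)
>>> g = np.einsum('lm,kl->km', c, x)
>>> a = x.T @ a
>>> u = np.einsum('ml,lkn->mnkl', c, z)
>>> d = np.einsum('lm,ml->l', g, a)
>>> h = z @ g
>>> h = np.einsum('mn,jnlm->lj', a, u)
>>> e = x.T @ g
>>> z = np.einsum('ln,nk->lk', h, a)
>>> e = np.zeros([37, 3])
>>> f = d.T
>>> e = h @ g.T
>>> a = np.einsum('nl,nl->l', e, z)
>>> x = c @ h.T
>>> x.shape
(29, 31)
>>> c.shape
(29, 29)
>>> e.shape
(31, 3)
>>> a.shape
(3,)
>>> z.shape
(31, 3)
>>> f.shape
(3,)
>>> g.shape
(3, 29)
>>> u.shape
(29, 3, 31, 29)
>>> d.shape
(3,)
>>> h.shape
(31, 29)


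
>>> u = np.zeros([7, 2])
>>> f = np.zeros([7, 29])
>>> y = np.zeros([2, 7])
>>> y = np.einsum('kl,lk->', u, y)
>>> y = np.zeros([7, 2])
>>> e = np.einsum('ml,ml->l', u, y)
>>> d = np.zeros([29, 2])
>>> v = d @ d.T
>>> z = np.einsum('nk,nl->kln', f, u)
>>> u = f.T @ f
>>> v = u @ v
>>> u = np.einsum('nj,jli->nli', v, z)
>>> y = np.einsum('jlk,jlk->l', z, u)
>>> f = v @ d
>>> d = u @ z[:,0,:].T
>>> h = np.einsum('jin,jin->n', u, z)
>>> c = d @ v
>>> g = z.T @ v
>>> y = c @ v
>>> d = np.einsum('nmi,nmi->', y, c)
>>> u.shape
(29, 2, 7)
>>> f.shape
(29, 2)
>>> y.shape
(29, 2, 29)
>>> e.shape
(2,)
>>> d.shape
()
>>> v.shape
(29, 29)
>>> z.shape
(29, 2, 7)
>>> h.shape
(7,)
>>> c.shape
(29, 2, 29)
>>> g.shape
(7, 2, 29)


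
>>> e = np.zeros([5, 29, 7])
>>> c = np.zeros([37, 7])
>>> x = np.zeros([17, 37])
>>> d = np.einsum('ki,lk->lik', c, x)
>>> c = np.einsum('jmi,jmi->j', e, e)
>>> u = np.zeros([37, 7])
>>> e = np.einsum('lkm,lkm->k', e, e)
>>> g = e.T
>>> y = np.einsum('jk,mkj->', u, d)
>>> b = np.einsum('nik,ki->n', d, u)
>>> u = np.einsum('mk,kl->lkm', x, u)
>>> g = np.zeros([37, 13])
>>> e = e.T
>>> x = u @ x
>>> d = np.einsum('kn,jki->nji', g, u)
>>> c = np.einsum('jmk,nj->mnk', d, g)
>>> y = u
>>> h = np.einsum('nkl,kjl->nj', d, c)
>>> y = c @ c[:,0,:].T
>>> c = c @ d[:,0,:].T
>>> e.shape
(29,)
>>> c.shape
(7, 37, 13)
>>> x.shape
(7, 37, 37)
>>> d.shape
(13, 7, 17)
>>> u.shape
(7, 37, 17)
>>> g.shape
(37, 13)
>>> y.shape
(7, 37, 7)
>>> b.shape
(17,)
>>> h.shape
(13, 37)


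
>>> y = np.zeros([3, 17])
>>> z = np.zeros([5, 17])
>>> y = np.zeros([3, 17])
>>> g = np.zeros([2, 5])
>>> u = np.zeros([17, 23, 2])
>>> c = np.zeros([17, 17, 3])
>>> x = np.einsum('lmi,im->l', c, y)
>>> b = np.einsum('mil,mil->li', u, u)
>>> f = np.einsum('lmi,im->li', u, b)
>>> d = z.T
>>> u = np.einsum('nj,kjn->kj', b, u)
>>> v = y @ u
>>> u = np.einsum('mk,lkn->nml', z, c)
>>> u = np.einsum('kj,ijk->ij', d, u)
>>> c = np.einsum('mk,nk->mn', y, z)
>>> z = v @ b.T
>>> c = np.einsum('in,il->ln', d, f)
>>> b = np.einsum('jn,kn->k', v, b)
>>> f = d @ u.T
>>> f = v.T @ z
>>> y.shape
(3, 17)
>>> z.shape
(3, 2)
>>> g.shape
(2, 5)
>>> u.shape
(3, 5)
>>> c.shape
(2, 5)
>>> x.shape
(17,)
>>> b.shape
(2,)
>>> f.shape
(23, 2)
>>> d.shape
(17, 5)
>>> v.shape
(3, 23)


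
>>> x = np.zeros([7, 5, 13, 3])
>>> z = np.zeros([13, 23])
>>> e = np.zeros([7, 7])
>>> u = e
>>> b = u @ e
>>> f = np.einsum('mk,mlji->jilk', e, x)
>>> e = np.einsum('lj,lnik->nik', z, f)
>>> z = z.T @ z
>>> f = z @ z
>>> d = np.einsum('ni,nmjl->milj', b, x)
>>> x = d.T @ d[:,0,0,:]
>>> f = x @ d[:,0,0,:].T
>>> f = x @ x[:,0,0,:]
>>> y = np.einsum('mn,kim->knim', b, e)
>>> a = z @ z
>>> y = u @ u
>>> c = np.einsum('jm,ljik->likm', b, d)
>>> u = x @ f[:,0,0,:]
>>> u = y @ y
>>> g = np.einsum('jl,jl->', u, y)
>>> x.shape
(13, 3, 7, 13)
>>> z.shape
(23, 23)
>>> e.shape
(3, 5, 7)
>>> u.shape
(7, 7)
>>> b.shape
(7, 7)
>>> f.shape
(13, 3, 7, 13)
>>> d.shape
(5, 7, 3, 13)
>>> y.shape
(7, 7)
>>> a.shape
(23, 23)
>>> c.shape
(5, 3, 13, 7)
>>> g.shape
()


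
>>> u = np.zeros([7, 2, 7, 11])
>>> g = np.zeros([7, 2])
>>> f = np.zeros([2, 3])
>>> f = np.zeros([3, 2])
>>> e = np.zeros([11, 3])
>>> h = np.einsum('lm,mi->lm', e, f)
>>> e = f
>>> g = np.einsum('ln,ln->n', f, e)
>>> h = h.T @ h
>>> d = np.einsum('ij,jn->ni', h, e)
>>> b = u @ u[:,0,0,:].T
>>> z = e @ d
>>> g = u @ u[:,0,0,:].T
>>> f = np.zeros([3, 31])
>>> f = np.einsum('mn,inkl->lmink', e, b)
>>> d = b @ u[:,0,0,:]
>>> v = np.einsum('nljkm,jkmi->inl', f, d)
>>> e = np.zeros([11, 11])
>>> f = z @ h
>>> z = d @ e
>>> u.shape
(7, 2, 7, 11)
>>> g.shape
(7, 2, 7, 7)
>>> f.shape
(3, 3)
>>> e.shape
(11, 11)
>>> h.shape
(3, 3)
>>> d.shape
(7, 2, 7, 11)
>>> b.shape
(7, 2, 7, 7)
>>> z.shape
(7, 2, 7, 11)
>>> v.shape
(11, 7, 3)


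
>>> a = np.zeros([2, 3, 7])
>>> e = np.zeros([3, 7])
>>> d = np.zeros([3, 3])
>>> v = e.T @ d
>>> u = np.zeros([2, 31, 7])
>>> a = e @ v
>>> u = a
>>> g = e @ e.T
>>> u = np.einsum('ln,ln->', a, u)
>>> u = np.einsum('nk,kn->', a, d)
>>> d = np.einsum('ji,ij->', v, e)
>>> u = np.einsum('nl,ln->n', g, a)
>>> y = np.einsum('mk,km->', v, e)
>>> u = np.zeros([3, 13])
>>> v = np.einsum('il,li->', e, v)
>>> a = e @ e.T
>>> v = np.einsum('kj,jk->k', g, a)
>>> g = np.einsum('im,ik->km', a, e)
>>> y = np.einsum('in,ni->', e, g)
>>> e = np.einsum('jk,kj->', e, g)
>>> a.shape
(3, 3)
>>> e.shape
()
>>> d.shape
()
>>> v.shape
(3,)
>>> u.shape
(3, 13)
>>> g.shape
(7, 3)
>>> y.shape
()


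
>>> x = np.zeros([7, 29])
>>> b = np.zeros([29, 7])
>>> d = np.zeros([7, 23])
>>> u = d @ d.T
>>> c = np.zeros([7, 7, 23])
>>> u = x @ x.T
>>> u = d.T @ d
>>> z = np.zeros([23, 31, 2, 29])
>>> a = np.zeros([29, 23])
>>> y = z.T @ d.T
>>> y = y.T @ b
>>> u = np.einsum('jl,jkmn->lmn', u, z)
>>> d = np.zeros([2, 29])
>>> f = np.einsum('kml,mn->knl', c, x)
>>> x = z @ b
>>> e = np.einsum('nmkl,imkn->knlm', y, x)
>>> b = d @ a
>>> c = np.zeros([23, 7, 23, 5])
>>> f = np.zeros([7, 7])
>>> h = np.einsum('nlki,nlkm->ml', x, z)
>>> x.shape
(23, 31, 2, 7)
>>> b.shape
(2, 23)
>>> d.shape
(2, 29)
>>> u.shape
(23, 2, 29)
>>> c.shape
(23, 7, 23, 5)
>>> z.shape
(23, 31, 2, 29)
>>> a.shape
(29, 23)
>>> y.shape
(7, 31, 2, 7)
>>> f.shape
(7, 7)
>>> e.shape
(2, 7, 7, 31)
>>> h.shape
(29, 31)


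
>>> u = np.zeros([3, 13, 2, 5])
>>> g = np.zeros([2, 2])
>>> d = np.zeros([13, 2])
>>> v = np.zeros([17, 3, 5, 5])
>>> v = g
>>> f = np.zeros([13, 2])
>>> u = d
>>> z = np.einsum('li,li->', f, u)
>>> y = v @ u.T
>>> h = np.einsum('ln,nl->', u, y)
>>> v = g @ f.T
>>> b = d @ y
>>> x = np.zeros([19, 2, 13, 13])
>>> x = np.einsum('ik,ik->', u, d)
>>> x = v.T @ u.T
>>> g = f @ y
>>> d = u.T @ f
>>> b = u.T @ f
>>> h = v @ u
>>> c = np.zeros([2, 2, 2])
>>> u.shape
(13, 2)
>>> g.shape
(13, 13)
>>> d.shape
(2, 2)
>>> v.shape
(2, 13)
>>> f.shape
(13, 2)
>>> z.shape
()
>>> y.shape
(2, 13)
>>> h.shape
(2, 2)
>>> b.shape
(2, 2)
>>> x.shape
(13, 13)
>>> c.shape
(2, 2, 2)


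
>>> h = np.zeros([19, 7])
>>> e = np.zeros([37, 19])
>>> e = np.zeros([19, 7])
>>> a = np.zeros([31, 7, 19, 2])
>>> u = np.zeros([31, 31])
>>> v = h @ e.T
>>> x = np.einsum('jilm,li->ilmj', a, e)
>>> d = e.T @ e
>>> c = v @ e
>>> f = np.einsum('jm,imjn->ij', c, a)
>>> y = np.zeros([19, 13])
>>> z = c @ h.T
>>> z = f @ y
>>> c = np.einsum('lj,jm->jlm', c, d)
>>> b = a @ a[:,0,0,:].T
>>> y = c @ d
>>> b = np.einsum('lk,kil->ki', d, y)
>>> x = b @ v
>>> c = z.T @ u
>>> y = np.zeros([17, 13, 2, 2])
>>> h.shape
(19, 7)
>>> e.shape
(19, 7)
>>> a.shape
(31, 7, 19, 2)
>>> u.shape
(31, 31)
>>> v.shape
(19, 19)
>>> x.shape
(7, 19)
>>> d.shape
(7, 7)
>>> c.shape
(13, 31)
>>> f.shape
(31, 19)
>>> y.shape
(17, 13, 2, 2)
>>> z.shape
(31, 13)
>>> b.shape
(7, 19)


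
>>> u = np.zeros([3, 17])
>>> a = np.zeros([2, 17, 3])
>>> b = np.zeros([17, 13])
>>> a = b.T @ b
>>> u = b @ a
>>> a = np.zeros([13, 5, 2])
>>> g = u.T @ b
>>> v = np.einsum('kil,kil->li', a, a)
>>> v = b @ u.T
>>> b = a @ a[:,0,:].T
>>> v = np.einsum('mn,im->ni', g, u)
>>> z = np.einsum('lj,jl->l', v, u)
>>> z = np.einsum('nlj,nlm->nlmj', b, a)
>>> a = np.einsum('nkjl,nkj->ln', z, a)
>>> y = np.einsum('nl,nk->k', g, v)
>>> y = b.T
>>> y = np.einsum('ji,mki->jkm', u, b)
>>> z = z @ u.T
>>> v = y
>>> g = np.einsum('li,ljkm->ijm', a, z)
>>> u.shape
(17, 13)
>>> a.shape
(13, 13)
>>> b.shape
(13, 5, 13)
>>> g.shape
(13, 5, 17)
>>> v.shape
(17, 5, 13)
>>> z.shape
(13, 5, 2, 17)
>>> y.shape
(17, 5, 13)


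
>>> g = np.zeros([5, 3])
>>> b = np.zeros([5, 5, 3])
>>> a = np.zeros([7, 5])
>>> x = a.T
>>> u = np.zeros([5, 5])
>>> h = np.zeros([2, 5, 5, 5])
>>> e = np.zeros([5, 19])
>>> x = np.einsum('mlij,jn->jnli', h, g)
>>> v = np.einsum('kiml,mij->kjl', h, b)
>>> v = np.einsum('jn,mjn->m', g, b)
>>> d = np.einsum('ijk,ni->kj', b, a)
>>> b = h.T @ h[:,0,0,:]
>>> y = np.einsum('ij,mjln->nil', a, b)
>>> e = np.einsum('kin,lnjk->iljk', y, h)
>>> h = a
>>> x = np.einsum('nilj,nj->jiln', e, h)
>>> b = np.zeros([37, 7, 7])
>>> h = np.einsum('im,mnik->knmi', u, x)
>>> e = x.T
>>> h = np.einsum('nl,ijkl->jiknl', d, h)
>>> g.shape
(5, 3)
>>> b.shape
(37, 7, 7)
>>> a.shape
(7, 5)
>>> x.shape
(5, 2, 5, 7)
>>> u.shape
(5, 5)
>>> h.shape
(2, 7, 5, 3, 5)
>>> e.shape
(7, 5, 2, 5)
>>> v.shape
(5,)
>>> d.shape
(3, 5)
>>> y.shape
(5, 7, 5)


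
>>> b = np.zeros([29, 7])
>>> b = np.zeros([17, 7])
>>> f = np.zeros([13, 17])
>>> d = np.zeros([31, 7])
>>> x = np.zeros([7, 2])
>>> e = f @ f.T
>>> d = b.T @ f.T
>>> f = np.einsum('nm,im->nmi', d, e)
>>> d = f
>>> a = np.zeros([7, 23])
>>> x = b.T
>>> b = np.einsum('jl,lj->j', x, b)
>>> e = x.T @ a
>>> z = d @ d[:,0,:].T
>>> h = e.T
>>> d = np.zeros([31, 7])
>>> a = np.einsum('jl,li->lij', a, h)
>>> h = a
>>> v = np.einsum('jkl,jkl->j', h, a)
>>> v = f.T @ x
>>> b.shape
(7,)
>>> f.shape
(7, 13, 13)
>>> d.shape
(31, 7)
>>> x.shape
(7, 17)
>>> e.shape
(17, 23)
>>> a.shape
(23, 17, 7)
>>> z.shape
(7, 13, 7)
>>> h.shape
(23, 17, 7)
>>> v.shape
(13, 13, 17)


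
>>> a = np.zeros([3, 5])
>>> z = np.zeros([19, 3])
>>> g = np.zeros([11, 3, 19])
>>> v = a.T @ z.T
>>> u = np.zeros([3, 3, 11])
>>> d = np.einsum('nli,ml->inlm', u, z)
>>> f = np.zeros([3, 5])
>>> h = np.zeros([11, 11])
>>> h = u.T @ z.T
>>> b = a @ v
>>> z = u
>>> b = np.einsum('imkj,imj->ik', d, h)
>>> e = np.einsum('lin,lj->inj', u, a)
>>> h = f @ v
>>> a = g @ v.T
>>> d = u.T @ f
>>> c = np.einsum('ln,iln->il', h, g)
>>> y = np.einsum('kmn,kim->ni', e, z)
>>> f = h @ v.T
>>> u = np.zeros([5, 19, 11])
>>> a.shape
(11, 3, 5)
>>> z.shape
(3, 3, 11)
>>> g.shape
(11, 3, 19)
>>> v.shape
(5, 19)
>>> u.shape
(5, 19, 11)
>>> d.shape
(11, 3, 5)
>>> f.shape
(3, 5)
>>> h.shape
(3, 19)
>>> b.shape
(11, 3)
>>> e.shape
(3, 11, 5)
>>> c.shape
(11, 3)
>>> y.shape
(5, 3)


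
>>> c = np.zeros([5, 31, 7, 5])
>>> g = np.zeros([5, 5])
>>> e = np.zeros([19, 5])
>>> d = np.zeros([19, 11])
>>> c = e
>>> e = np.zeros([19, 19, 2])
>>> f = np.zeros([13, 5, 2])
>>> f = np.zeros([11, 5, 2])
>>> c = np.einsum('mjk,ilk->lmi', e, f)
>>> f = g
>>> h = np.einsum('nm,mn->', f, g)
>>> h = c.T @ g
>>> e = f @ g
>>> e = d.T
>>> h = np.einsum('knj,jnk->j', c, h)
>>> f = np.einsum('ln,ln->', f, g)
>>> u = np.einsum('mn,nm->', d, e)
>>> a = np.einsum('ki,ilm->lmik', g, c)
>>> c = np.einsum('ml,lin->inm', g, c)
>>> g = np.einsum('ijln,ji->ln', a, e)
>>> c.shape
(19, 11, 5)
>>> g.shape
(5, 5)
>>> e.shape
(11, 19)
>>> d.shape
(19, 11)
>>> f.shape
()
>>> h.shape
(11,)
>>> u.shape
()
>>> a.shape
(19, 11, 5, 5)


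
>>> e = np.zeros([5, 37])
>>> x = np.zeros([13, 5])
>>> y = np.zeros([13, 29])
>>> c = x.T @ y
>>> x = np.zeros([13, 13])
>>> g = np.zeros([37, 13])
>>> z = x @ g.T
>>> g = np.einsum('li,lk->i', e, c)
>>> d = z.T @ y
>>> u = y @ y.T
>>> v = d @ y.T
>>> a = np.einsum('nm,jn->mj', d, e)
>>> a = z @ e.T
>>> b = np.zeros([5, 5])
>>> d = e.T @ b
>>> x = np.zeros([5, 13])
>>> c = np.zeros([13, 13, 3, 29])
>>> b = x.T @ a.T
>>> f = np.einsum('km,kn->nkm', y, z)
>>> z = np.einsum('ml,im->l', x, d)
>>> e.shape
(5, 37)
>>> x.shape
(5, 13)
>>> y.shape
(13, 29)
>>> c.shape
(13, 13, 3, 29)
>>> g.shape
(37,)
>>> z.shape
(13,)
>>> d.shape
(37, 5)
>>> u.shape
(13, 13)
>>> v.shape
(37, 13)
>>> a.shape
(13, 5)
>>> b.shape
(13, 13)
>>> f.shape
(37, 13, 29)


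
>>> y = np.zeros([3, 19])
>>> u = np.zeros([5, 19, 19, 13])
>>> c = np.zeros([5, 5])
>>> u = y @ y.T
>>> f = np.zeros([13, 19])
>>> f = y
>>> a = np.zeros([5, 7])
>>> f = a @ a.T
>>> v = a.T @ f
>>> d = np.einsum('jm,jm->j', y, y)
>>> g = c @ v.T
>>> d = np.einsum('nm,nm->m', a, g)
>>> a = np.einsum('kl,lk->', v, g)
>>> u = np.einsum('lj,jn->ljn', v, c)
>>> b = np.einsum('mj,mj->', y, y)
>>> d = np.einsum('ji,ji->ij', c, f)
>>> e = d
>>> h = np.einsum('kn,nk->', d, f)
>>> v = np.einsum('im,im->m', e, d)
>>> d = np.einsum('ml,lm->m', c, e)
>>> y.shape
(3, 19)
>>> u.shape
(7, 5, 5)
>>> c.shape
(5, 5)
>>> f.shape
(5, 5)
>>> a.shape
()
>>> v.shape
(5,)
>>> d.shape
(5,)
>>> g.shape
(5, 7)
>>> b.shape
()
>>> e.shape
(5, 5)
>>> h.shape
()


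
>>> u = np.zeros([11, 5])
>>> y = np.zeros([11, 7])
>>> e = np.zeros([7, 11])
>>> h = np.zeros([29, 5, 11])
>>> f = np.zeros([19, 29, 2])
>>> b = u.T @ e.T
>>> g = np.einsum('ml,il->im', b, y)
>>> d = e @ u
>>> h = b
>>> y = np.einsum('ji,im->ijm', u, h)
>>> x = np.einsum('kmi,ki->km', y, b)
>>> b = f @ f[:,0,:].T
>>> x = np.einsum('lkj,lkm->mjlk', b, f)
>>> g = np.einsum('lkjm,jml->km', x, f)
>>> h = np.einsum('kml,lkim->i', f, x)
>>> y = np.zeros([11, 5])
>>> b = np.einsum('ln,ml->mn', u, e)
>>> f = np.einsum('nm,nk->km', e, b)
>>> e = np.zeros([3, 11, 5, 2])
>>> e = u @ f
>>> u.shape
(11, 5)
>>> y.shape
(11, 5)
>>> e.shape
(11, 11)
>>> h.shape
(19,)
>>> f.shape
(5, 11)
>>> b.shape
(7, 5)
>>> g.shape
(19, 29)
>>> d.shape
(7, 5)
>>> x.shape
(2, 19, 19, 29)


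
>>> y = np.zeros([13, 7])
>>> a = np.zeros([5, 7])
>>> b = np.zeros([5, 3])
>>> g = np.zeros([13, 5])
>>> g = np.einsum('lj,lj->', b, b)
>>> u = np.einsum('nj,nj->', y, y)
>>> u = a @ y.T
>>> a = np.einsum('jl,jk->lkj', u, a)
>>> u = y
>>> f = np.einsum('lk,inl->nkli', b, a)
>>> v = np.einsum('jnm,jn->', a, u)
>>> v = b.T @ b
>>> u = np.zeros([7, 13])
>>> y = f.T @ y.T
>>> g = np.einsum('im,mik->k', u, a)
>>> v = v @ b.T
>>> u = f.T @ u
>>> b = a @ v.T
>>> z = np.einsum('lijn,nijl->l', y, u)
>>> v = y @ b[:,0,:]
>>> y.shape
(13, 5, 3, 13)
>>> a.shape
(13, 7, 5)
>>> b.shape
(13, 7, 3)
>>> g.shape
(5,)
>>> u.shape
(13, 5, 3, 13)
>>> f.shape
(7, 3, 5, 13)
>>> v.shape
(13, 5, 3, 3)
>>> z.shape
(13,)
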